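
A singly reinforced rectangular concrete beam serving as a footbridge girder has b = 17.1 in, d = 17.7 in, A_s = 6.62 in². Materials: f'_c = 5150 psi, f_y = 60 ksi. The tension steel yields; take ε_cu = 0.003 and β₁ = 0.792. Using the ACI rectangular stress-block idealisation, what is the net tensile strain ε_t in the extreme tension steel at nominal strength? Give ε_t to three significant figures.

a = A_s f_y/(0.85 f'_c b) = 5.306 in.
β₁ = 0.792, so c = a/β₁ = 5.306/0.792 = 6.699 in.
From the linear strain diagram with ε_cu = 0.003: ε_t = 0.003 (d − c)/c = 0.003 × (17.7 − 6.699)/6.699 = 0.00493.
ε_t is between 0.004 and 0.005 — transition zone.

ε_t ≈ 0.00493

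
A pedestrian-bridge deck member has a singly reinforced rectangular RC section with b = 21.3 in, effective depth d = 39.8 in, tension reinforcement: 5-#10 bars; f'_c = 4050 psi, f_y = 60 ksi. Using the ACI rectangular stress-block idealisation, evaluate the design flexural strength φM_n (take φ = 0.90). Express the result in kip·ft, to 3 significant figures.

φM_n ≈ 1060 kip·ft

A_s = 5 × 1.27 = 6.35 in².
T = A_s f_y = 6.35 × 60 = 381 kips.
a = T/(0.85 f'_c b) = 381/(0.85 × 4.05 × 21.3) = 5.196 in.
M_n = T(d − a/2) = 381 × (39.8 − 2.598) = 14174.0 kip·in = 14174.0/12 = 1181.17 kip·ft.
φM_n = 0.90 × 1181.17 = 1063.05 kip·ft.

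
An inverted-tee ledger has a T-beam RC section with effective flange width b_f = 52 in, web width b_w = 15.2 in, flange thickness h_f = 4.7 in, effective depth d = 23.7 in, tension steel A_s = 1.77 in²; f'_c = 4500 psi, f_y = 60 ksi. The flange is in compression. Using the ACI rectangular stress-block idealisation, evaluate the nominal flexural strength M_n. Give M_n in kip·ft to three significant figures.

M_n ≈ 207 kip·ft

Tension: T = A_s f_y = 1.77 × 60 = 106.2 kips.
Try a within the flange: a = T/(0.85 f'_c b_f) = 106.2/(0.85 × 4.5 × 52) = 0.534 in.
Since a = 0.534 ≤ h_f = 4.7 in, the stress block lies entirely in the flange; analyse as a rectangular beam of width b_f.
M_n = T(d − a/2) = 106.2 × (23.7 − 0.267) = 2488.6 kip·in.
M_n = 2488.6/12 = 207.38 kip·ft.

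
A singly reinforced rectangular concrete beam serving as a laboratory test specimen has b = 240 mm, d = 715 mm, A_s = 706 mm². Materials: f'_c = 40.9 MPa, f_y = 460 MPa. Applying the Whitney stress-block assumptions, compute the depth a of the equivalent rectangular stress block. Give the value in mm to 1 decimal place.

T = A_s f_y = 706 × 460 = 324760 N = 324.76 kN.
Setting C = 0.85 f'_c a b equal to T: a = 324760/(0.85 × 40.9 × 240) = 38.9 mm.

a ≈ 38.9 mm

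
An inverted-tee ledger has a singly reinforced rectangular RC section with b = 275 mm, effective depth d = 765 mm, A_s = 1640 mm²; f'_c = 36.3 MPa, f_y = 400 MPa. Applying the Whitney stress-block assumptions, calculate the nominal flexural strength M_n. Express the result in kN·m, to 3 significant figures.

M_n ≈ 476 kN·m

T = A_s f_y = 1640 × 400 = 656000 N = 656 kN.
From C = T: a = T/(0.85 f'_c b) = 656000/(0.85 × 36.3 × 275) = 77.31 mm.
M_n = T(d − a/2) = 656 kN × (765 − 38.655) mm = 476.48 kN·m.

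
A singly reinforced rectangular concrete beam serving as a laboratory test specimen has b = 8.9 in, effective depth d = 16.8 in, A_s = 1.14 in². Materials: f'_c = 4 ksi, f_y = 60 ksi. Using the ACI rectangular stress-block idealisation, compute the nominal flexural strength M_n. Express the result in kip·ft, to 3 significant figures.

T = A_s f_y = 1.14 × 60 = 68.4 kips.
a = T/(0.85 f'_c b) = 68.4/(0.85 × 4 × 8.9) = 2.260 in.
M_n = T(d − a/2) = 68.4 × (16.8 − 1.13) = 1071.8 kip·in = 1071.8/12 = 89.32 kip·ft.

M_n ≈ 89.3 kip·ft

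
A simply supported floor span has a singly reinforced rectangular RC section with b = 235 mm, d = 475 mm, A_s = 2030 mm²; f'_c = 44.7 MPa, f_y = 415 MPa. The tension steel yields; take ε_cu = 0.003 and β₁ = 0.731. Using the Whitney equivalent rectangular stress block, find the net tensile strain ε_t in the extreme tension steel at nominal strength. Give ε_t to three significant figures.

a = A_s f_y/(0.85 f'_c b) = 94.35 mm.
β₁ = 0.731, so c = a/β₁ = 94.35/0.731 = 129.07 mm.
From the linear strain diagram with ε_cu = 0.003: ε_t = 0.003 (d − c)/c = 0.003 × (475 − 129.07)/129.07 = 0.00804.
Since ε_t ≥ 0.005, the section is tension-controlled.

ε_t ≈ 0.00804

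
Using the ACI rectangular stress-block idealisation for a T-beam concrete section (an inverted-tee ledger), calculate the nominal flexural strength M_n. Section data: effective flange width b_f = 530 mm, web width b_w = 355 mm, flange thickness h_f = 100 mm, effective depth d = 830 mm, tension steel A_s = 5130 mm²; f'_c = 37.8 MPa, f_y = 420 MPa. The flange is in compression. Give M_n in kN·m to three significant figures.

M_n ≈ 1650 kN·m

Tension: T = A_s f_y = 5130 × 420 = 2154600 N.
Try a within the flange: a = T/(0.85 f'_c b_f) = 2154600/(0.85 × 37.8 × 530) = 126.53 mm.
a = 126.53 > h_f = 100 mm: the block extends into the web. Split into flange-overhang and web parts.
C_f = 0.85 f'_c (b_f − b_w) h_f = 0.85 × 37.8 × (530 − 355) × 100 = 562275 N.
Remaining web compression depth: a_w = (T − C_f)/(0.85 f'_c b_w) = (2154600 − 562275)/(0.85 × 37.8 × 355) = 139.60 mm.
M_n = C_f(d − h_f/2) + (T − C_f)(d − a_w/2) = 562275 × (830 − 50) + 1592325 × (830 − 69.8) = 438.57 + 1210.49 = 1649.06 × 10⁶ N·mm.
M_n = 1649.06 kN·m.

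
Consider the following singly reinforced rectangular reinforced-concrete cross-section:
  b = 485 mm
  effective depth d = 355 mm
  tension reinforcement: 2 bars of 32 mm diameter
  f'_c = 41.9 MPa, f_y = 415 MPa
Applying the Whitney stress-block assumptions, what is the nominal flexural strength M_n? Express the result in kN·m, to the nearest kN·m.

A_s = 2 × 804 = 1608 mm².
T = A_s f_y = 1608 × 415 = 667320 N = 667.32 kN.
From C = T: a = T/(0.85 f'_c b) = 667320/(0.85 × 41.9 × 485) = 38.63 mm.
M_n = T(d − a/2) = 667.32 kN × (355 − 19.315) mm = 224.01 kN·m.

M_n ≈ 224 kN·m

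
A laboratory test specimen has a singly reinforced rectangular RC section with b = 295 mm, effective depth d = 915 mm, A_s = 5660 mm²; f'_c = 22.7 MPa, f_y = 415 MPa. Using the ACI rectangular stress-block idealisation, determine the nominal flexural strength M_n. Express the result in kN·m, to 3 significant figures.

M_n ≈ 1660 kN·m

T = A_s f_y = 5660 × 415 = 2348900 N = 2348.9 kN.
From C = T: a = T/(0.85 f'_c b) = 2348900/(0.85 × 22.7 × 295) = 412.67 mm.
M_n = T(d − a/2) = 2348.9 kN × (915 − 206.335) mm = 1664.58 kN·m.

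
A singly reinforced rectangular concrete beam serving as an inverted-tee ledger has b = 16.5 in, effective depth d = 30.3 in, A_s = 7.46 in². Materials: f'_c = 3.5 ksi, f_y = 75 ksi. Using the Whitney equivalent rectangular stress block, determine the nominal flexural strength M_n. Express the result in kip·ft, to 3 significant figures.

M_n ≈ 1150 kip·ft

T = A_s f_y = 7.46 × 75 = 559.5 kips.
a = T/(0.85 f'_c b) = 559.5/(0.85 × 3.5 × 16.5) = 11.398 in.
M_n = T(d − a/2) = 559.5 × (30.3 − 5.699) = 13764.3 kip·in = 13764.3/12 = 1147.03 kip·ft.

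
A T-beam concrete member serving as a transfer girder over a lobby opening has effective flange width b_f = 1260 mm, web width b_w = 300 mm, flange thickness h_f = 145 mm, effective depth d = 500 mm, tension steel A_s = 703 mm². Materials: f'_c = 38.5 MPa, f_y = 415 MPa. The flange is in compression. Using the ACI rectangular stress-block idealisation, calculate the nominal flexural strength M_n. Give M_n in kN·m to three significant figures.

M_n ≈ 145 kN·m

Tension: T = A_s f_y = 703 × 415 = 291745 N.
Try a within the flange: a = T/(0.85 f'_c b_f) = 291745/(0.85 × 38.5 × 1260) = 7.08 mm.
Since a = 7.08 ≤ h_f = 145 mm, the stress block lies entirely in the flange; analyse as a rectangular beam of width b_f.
M_n = T(d − a/2) = 291745 × (500 − 3.54) = 144.84 × 10⁶ N·mm.
M_n = 144.84 kN·m.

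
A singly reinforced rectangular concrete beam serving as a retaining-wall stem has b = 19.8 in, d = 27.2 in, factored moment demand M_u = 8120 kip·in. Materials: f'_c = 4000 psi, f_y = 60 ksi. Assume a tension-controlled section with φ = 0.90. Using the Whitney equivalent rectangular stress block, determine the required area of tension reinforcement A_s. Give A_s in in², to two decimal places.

A_s ≈ 6.15 in²

M_n = M_u/φ = 8120/0.90 = 9022.22 kip·in.
From M_n = 0.85 f'_c a b (d − a/2):
a = d − √(d² − 2M_n/(0.85 f'_c b)) = 27.2 − √(27.2² − 2 × 9022.22/(0.85 × 4 × 19.8)) = 5.479 in.
A_s = 0.85 f'_c a b / f_y = 0.85 × 4 × 5.479 × 19.8 / 60 = 6.147 in².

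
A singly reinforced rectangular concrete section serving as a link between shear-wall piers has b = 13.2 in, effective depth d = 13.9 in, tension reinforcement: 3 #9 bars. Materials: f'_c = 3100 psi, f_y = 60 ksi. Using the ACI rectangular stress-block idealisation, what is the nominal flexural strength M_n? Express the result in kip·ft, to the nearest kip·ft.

M_n ≈ 170 kip·ft

A_s = 3 × 1 = 3 in².
T = A_s f_y = 3 × 60 = 180 kips.
a = T/(0.85 f'_c b) = 180/(0.85 × 3.1 × 13.2) = 5.175 in.
M_n = T(d − a/2) = 180 × (13.9 − 2.5875) = 2036.3 kip·in = 2036.3/12 = 169.69 kip·ft.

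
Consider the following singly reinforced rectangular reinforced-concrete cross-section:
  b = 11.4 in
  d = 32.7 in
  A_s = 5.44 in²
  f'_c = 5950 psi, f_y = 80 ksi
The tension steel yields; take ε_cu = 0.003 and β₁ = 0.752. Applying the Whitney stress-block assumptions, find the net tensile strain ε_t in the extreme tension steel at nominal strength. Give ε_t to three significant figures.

a = A_s f_y/(0.85 f'_c b) = 7.548 in.
β₁ = 0.752, so c = a/β₁ = 7.548/0.752 = 10.037 in.
From the linear strain diagram with ε_cu = 0.003: ε_t = 0.003 (d − c)/c = 0.003 × (32.7 − 10.037)/10.037 = 0.00677.
Since ε_t ≥ 0.005, the section is tension-controlled.

ε_t ≈ 0.00677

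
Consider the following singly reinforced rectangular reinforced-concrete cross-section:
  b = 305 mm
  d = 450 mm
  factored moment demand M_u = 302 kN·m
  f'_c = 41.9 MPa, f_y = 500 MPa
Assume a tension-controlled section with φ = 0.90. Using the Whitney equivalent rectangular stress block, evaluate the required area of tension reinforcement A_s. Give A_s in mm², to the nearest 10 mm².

A_s ≈ 1630 mm²

M_n = M_u/φ = 302/0.90 = 335.556 kN·m.
With M_n = 0.85 f'_c a b (d − a/2), solve the quadratic for a:
a = d − √(d² − 2M_n/(0.85 f'_c b)) = 450 − √(450² − 2 × 335.556×10⁶/(0.85 × 41.9 × 305)) = 74.88 mm.
A_s = 0.85 f'_c a b / f_y = 0.85 × 41.9 × 74.88 × 305 / 500 = 1626.8 mm².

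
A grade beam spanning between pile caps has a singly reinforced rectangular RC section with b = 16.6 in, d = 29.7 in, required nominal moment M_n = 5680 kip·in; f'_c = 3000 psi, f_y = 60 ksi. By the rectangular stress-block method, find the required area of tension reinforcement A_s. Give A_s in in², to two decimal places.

A_s ≈ 3.48 in²

From M_n = 0.85 f'_c a b (d − a/2):
a = d − √(d² − 2M_n/(0.85 f'_c b)) = 29.7 − √(29.7² − 2 × 5680/(0.85 × 3 × 16.6)) = 4.927 in.
A_s = 0.85 f'_c a b / f_y = 0.85 × 3 × 4.927 × 16.6 / 60 = 3.476 in².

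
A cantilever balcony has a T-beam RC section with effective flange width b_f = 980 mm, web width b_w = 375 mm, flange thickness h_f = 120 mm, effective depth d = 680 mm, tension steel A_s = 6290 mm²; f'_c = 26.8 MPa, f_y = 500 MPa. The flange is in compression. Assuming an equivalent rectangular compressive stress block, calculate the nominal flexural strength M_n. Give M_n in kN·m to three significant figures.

M_n ≈ 1910 kN·m

Tension: T = A_s f_y = 6290 × 500 = 3145000 N.
Try a within the flange: a = T/(0.85 f'_c b_f) = 3145000/(0.85 × 26.8 × 980) = 140.88 mm.
a = 140.88 > h_f = 120 mm: the block extends into the web. Split into flange-overhang and web parts.
C_f = 0.85 f'_c (b_f − b_w) h_f = 0.85 × 26.8 × (980 − 375) × 120 = 1653828 N.
Remaining web compression depth: a_w = (T − C_f)/(0.85 f'_c b_w) = (3145000 − 1653828)/(0.85 × 26.8 × 375) = 174.56 mm.
M_n = C_f(d − h_f/2) + (T − C_f)(d − a_w/2) = 1653828 × (680 − 60) + 1491172 × (680 − 87.28) = 1025.37 + 883.85 = 1909.22 × 10⁶ N·mm.
M_n = 1909.22 kN·m.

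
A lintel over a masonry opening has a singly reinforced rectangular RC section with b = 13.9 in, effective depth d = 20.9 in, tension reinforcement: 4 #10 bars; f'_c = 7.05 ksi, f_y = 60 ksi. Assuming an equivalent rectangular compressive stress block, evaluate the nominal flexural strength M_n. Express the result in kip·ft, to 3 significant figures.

A_s = 4 × 1.27 = 5.08 in².
T = A_s f_y = 5.08 × 60 = 304.8 kips.
a = T/(0.85 f'_c b) = 304.8/(0.85 × 7.05 × 13.9) = 3.659 in.
M_n = T(d − a/2) = 304.8 × (20.9 − 1.8295) = 5812.7 kip·in = 5812.7/12 = 484.39 kip·ft.

M_n ≈ 484 kip·ft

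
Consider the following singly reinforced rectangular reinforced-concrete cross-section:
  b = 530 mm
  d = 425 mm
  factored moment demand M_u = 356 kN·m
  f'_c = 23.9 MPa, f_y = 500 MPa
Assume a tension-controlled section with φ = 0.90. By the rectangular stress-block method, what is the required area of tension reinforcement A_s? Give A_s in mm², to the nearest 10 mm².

M_n = M_u/φ = 356/0.90 = 395.556 kN·m.
With M_n = 0.85 f'_c a b (d − a/2), solve the quadratic for a:
a = d − √(d² − 2M_n/(0.85 f'_c b)) = 425 − √(425² − 2 × 395.556×10⁶/(0.85 × 23.9 × 530)) = 97.66 mm.
A_s = 0.85 f'_c a b / f_y = 0.85 × 23.9 × 97.66 × 530 / 500 = 2103.0 mm².

A_s ≈ 2100 mm²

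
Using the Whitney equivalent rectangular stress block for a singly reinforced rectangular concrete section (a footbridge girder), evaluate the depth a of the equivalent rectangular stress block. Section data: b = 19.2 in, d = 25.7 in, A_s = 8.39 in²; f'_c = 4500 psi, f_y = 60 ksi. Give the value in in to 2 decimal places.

T = A_s f_y = 8.39 × 60 = 503.4 kips.
a = T/(0.85 f'_c b) = 503.4/(0.85 × 4.5 × 19.2) = 6.85 in.

a ≈ 6.85 in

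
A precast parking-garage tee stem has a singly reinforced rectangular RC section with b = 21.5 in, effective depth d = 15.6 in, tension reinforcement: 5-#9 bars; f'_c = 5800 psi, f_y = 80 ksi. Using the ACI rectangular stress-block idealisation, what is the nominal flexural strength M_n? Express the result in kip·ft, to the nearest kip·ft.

M_n ≈ 457 kip·ft

A_s = 5 × 1 = 5 in².
T = A_s f_y = 5 × 80 = 400 kips.
a = T/(0.85 f'_c b) = 400/(0.85 × 5.8 × 21.5) = 3.774 in.
M_n = T(d − a/2) = 400 × (15.6 − 1.887) = 5485.2 kip·in = 5485.2/12 = 457.10 kip·ft.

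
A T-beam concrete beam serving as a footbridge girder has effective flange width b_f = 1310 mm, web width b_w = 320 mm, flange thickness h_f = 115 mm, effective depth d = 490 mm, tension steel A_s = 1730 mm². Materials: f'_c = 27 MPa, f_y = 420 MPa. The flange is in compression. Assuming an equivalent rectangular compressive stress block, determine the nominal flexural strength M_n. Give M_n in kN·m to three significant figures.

Tension: T = A_s f_y = 1730 × 420 = 726600 N.
Try a within the flange: a = T/(0.85 f'_c b_f) = 726600/(0.85 × 27 × 1310) = 24.17 mm.
Since a = 24.17 ≤ h_f = 115 mm, the stress block lies entirely in the flange; analyse as a rectangular beam of width b_f.
M_n = T(d − a/2) = 726600 × (490 − 12.085) = 347.25 × 10⁶ N·mm.
M_n = 347.25 kN·m.

M_n ≈ 347 kN·m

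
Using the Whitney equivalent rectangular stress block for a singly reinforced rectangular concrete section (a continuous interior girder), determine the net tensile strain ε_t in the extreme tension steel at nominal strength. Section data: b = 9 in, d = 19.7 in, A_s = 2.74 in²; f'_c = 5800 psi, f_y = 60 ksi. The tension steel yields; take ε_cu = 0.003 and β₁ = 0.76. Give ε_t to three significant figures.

ε_t ≈ 0.00912

a = A_s f_y/(0.85 f'_c b) = 3.705 in.
β₁ = 0.76, so c = a/β₁ = 3.705/0.76 = 4.875 in.
From the linear strain diagram with ε_cu = 0.003: ε_t = 0.003 (d − c)/c = 0.003 × (19.7 − 4.875)/4.875 = 0.00912.
Since ε_t ≥ 0.005, the section is tension-controlled.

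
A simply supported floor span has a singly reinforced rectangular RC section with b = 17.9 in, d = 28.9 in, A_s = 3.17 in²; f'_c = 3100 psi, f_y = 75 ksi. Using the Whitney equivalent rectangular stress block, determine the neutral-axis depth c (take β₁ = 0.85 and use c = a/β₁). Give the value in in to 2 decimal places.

T = A_s f_y = 3.17 × 75 = 237.75 kips.
a = T/(0.85 f'_c b) = 237.75/(0.85 × 3.1 × 17.9) = 5.0407 in.
With β₁ = 0.85, c = a/β₁ = 5.0407/0.85 = 5.93 in.

c ≈ 5.93 in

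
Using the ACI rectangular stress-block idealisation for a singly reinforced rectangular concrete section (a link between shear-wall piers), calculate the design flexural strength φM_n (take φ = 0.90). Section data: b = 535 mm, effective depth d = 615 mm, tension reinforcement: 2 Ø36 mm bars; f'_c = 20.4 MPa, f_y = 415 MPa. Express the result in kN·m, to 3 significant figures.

φM_n ≈ 433 kN·m

A_s = 2 × 1018 = 2036 mm².
T = A_s f_y = 2036 × 415 = 844940 N = 844.94 kN.
From C = T: a = T/(0.85 f'_c b) = 844940/(0.85 × 20.4 × 535) = 91.08 mm.
M_n = T(d − a/2) = 844.94 kN × (615 − 45.54) mm = 481.16 kN·m.
φM_n = 0.90 × 481.16 = 433.04 kN·m.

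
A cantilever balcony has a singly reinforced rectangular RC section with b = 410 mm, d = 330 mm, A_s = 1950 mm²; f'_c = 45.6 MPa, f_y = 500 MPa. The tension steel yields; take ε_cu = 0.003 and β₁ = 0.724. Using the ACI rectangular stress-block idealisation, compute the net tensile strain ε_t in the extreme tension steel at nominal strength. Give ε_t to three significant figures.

ε_t ≈ 0.00868

a = A_s f_y/(0.85 f'_c b) = 61.35 mm.
β₁ = 0.724, so c = a/β₁ = 61.35/0.724 = 84.74 mm.
From the linear strain diagram with ε_cu = 0.003: ε_t = 0.003 (d − c)/c = 0.003 × (330 − 84.74)/84.74 = 0.00868.
Since ε_t ≥ 0.005, the section is tension-controlled.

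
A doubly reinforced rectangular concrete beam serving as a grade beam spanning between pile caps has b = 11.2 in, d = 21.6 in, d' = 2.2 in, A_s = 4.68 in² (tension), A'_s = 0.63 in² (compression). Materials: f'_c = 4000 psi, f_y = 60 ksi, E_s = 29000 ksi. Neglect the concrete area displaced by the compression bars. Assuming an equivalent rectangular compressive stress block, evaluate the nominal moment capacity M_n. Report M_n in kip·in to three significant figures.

M_n ≈ 5210 kip·in

Assume both steels yield.
a = (A_s − A'_s) f_y/(0.85 f'_c b) = (4.68 − 0.63) × 60/(0.85 × 4 × 11.2) = 6.381 in.
c = a/β₁ = 6.381/0.85 = 7.507 in; ε'_s = 0.003(c − d')/c = 0.0021 ≥ ε_y = 0.0021, so the compression steel yields.
M_n = (A_s − A'_s) f_y (d − a/2) + A'_s f_y (d − d') = 243 × (21.6 − 3.1905) + 37.8 × (21.6 − 2.2) = 4473.5 + 733.3 = 5206.8 kip·in.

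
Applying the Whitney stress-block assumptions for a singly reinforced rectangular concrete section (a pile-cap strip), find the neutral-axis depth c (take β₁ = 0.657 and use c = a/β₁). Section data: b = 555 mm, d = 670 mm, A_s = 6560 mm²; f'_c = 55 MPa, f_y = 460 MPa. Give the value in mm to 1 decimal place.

c ≈ 177.0 mm

T = A_s f_y = 6560 × 460 = 3017600 N = 3017.6 kN.
Setting C = 0.85 f'_c a b equal to T: a = 3017600/(0.85 × 55 × 555) = 116.302 mm.
With β₁ = 0.657, c = a/β₁ = 116.302/0.657 = 177.0 mm.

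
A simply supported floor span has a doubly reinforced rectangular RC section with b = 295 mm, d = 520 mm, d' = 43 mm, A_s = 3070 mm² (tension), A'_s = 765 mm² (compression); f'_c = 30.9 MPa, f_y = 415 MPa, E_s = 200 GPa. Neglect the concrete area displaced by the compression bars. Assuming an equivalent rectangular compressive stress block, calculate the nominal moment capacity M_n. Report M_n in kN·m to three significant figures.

M_n ≈ 590 kN·m

Assume both tension and compression steel yield.
Net tension couple steel: A_s − A'_s = 2305 mm².
a = (A_s − A'_s) f_y / (0.85 f'_c b) = 956575/(0.85 × 30.9 × 295) = 123.46 mm.
c = a/β₁ = 123.46/0.829 = 148.93 mm; ε'_s = 0.003(c − d')/c = 0.0021 ≥ f_y/E_s = 0.0021, so compression steel does yield.
M_n = (A_s − A'_s) f_y (d − a/2) + A'_s f_y (d − d') = [956575 × (520 − 61.73) + 317475 × (520 − 43)] × 10⁻⁶ = 438.37 + 151.44 = 589.81 kN·m.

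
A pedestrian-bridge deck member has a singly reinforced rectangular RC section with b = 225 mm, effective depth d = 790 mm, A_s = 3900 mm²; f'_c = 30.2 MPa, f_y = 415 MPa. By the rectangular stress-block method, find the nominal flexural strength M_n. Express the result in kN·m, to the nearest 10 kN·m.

T = A_s f_y = 3900 × 415 = 1618500 N = 1618.5 kN.
From C = T: a = T/(0.85 f'_c b) = 1618500/(0.85 × 30.2 × 225) = 280.22 mm.
M_n = T(d − a/2) = 1618.5 kN × (790 − 140.11) mm = 1051.85 kN·m.

M_n ≈ 1050 kN·m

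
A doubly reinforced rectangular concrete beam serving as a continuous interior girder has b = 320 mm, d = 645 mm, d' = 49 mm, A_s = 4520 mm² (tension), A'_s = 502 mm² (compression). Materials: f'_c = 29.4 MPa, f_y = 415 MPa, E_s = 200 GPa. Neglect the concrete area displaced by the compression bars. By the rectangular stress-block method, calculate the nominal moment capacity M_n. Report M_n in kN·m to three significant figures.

M_n ≈ 1030 kN·m

Assume both tension and compression steel yield.
Net tension couple steel: A_s − A'_s = 4018 mm².
a = (A_s − A'_s) f_y / (0.85 f'_c b) = 1667470/(0.85 × 29.4 × 320) = 208.52 mm.
c = a/β₁ = 208.52/0.84 = 248.24 mm; ε'_s = 0.003(c − d')/c = 0.0024 ≥ f_y/E_s = 0.0021, so compression steel does yield.
M_n = (A_s − A'_s) f_y (d − a/2) + A'_s f_y (d − d') = [1667470 × (645 − 104.26) + 208330 × (645 − 49)] × 10⁻⁶ = 901.67 + 124.16 = 1025.83 kN·m.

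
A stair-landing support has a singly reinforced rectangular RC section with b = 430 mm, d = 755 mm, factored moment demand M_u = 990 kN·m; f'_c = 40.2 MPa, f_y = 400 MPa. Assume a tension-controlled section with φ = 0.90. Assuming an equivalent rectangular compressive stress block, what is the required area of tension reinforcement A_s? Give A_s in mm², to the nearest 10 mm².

M_n = M_u/φ = 990/0.90 = 1100 kN·m.
With M_n = 0.85 f'_c a b (d − a/2), solve the quadratic for a:
a = d − √(d² − 2M_n/(0.85 f'_c b)) = 755 − √(755² − 2 × 1100×10⁶/(0.85 × 40.2 × 430)) = 106.70 mm.
A_s = 0.85 f'_c a b / f_y = 0.85 × 40.2 × 106.70 × 430 / 400 = 3919.4 mm².

A_s ≈ 3920 mm²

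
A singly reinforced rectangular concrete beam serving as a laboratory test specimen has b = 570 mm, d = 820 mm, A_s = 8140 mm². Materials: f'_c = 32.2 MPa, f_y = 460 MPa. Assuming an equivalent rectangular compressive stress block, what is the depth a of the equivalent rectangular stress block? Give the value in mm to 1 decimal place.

T = A_s f_y = 8140 × 460 = 3744400 N = 3744.4 kN.
Setting C = 0.85 f'_c a b equal to T: a = 3744400/(0.85 × 32.2 × 570) = 240.0 mm.

a ≈ 240.0 mm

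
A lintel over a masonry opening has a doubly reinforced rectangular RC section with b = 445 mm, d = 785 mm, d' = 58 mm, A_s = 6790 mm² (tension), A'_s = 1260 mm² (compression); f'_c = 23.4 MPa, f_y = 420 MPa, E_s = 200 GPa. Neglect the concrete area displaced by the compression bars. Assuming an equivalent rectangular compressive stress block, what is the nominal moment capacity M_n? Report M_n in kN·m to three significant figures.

M_n ≈ 1900 kN·m

Assume both tension and compression steel yield.
Net tension couple steel: A_s − A'_s = 5530 mm².
a = (A_s − A'_s) f_y / (0.85 f'_c b) = 2322600/(0.85 × 23.4 × 445) = 262.41 mm.
c = a/β₁ = 262.41/0.85 = 308.72 mm; ε'_s = 0.003(c − d')/c = 0.0024 ≥ f_y/E_s = 0.0021, so compression steel does yield.
M_n = (A_s − A'_s) f_y (d − a/2) + A'_s f_y (d − d') = [2322600 × (785 − 131.205) + 529200 × (785 − 58)] × 10⁻⁶ = 1518.50 + 384.73 = 1903.23 kN·m.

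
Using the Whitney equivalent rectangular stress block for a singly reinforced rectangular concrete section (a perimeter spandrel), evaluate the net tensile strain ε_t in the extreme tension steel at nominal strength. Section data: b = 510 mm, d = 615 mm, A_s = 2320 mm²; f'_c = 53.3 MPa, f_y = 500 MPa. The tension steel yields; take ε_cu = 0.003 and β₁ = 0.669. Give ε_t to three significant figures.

a = A_s f_y/(0.85 f'_c b) = 50.20 mm.
β₁ = 0.669, so c = a/β₁ = 50.20/0.669 = 75.04 mm.
From the linear strain diagram with ε_cu = 0.003: ε_t = 0.003 (d − c)/c = 0.003 × (615 − 75.04)/75.04 = 0.0216.
Since ε_t ≥ 0.005, the section is tension-controlled.

ε_t ≈ 0.0216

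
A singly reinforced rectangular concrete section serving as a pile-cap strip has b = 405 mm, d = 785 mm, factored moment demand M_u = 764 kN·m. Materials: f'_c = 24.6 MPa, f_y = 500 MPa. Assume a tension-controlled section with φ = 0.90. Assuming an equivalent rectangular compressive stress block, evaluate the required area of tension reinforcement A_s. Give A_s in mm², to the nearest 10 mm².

A_s ≈ 2370 mm²

M_n = M_u/φ = 764/0.90 = 848.889 kN·m.
With M_n = 0.85 f'_c a b (d − a/2), solve the quadratic for a:
a = d − √(d² − 2M_n/(0.85 f'_c b)) = 785 − √(785² − 2 × 848.889×10⁶/(0.85 × 24.6 × 405)) = 140.22 mm.
A_s = 0.85 f'_c a b / f_y = 0.85 × 24.6 × 140.22 × 405 / 500 = 2374.9 mm².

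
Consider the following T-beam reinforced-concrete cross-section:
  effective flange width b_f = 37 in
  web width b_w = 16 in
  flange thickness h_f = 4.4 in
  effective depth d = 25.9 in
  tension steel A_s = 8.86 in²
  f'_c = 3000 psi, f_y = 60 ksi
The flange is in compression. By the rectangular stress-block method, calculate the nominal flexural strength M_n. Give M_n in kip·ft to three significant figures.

Tension: T = A_s f_y = 8.86 × 60 = 531.6 kips.
Try a within the flange: a = T/(0.85 f'_c b_f) = 531.6/(0.85 × 3 × 37) = 5.634 in.
a = 5.634 > h_f = 4.4 in: the block extends into the web. Split into flange-overhang and web parts.
C_f = 0.85 f'_c (b_f − b_w) h_f = 0.85 × 3 × (37 − 16) × 4.4 = 235.6 kips.
Remaining web compression depth: a_w = (T − C_f)/(0.85 f'_c b_w) = (531.6 − 235.6)/(0.85 × 3 × 16) = 7.255 in.
M_n = C_f(d − h_f/2) + (T − C_f)(d − a_w/2) = 235.6 × (25.9 − 2.2) + 296 × (25.9 − 3.6275) = 5583.7 + 6592.7 = 12176.4 kip·in.
M_n = 12176.4/12 = 1014.70 kip·ft.

M_n ≈ 1010 kip·ft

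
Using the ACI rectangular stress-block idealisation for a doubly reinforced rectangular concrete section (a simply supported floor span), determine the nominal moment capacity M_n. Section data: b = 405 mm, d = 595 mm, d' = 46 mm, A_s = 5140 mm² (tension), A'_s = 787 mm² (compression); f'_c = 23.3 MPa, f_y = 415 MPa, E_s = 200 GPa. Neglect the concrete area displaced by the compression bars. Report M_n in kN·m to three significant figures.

M_n ≈ 1050 kN·m

Assume both tension and compression steel yield.
Net tension couple steel: A_s − A'_s = 4353 mm².
a = (A_s − A'_s) f_y / (0.85 f'_c b) = 1806495/(0.85 × 23.3 × 405) = 225.22 mm.
c = a/β₁ = 225.22/0.85 = 264.96 mm; ε'_s = 0.003(c − d')/c = 0.0025 ≥ f_y/E_s = 0.0021, so compression steel does yield.
M_n = (A_s − A'_s) f_y (d − a/2) + A'_s f_y (d − d') = [1806495 × (595 − 112.61) + 326605 × (595 − 46)] × 10⁻⁶ = 871.44 + 179.31 = 1050.75 kN·m.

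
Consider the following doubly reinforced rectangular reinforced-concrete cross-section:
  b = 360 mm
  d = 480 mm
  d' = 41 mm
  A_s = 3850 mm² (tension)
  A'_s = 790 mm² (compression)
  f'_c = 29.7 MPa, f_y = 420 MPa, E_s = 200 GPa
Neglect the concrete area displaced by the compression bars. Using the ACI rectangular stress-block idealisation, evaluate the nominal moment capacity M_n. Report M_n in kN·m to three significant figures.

Assume both tension and compression steel yield.
Net tension couple steel: A_s − A'_s = 3060 mm².
a = (A_s − A'_s) f_y / (0.85 f'_c b) = 1285200/(0.85 × 29.7 × 360) = 141.41 mm.
c = a/β₁ = 141.41/0.838 = 168.75 mm; ε'_s = 0.003(c − d')/c = 0.0023 ≥ f_y/E_s = 0.0021, so compression steel does yield.
M_n = (A_s − A'_s) f_y (d − a/2) + A'_s f_y (d − d') = [1285200 × (480 − 70.705) + 331800 × (480 − 41)] × 10⁻⁶ = 526.03 + 145.66 = 671.69 kN·m.

M_n ≈ 672 kN·m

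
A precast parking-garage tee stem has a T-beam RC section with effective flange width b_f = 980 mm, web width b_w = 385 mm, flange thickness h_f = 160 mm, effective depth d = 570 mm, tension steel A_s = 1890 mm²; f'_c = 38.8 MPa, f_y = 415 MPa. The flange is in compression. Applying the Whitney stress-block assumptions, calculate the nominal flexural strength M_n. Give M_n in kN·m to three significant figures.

Tension: T = A_s f_y = 1890 × 415 = 784350 N.
Try a within the flange: a = T/(0.85 f'_c b_f) = 784350/(0.85 × 38.8 × 980) = 24.27 mm.
Since a = 24.27 ≤ h_f = 160 mm, the stress block lies entirely in the flange; analyse as a rectangular beam of width b_f.
M_n = T(d − a/2) = 784350 × (570 − 12.135) = 437.56 × 10⁶ N·mm.
M_n = 437.56 kN·m.

M_n ≈ 438 kN·m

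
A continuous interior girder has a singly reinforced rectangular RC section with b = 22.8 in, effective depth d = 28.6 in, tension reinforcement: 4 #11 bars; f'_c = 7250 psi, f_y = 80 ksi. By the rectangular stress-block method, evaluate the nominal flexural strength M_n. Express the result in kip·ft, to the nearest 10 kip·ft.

A_s = 4 × 1.56 = 6.24 in².
T = A_s f_y = 6.24 × 80 = 499.2 kips.
a = T/(0.85 f'_c b) = 499.2/(0.85 × 7.25 × 22.8) = 3.553 in.
M_n = T(d − a/2) = 499.2 × (28.6 − 1.7765) = 13390.3 kip·in = 13390.3/12 = 1115.86 kip·ft.

M_n ≈ 1120 kip·ft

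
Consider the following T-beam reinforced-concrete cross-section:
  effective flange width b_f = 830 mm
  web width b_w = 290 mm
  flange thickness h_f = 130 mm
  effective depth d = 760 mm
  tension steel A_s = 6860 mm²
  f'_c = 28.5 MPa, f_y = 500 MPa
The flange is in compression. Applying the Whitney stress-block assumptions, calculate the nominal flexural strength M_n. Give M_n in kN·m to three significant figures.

Tension: T = A_s f_y = 6860 × 500 = 3430000 N.
Try a within the flange: a = T/(0.85 f'_c b_f) = 3430000/(0.85 × 28.5 × 830) = 170.59 mm.
a = 170.59 > h_f = 130 mm: the block extends into the web. Split into flange-overhang and web parts.
C_f = 0.85 f'_c (b_f − b_w) h_f = 0.85 × 28.5 × (830 − 290) × 130 = 1700595 N.
Remaining web compression depth: a_w = (T − C_f)/(0.85 f'_c b_w) = (3430000 − 1700595)/(0.85 × 28.5 × 290) = 246.17 mm.
M_n = C_f(d − h_f/2) + (T − C_f)(d − a_w/2) = 1700595 × (760 − 65) + 1729405 × (760 − 123.085) = 1181.91 + 1101.48 = 2283.39 × 10⁶ N·mm.
M_n = 2283.39 kN·m.

M_n ≈ 2280 kN·m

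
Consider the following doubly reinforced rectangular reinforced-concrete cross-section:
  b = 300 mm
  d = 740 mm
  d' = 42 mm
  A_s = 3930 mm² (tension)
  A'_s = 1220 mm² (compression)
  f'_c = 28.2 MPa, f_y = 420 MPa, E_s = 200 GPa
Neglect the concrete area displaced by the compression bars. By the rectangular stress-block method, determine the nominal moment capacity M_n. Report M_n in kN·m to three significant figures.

M_n ≈ 1110 kN·m

Assume both tension and compression steel yield.
Net tension couple steel: A_s − A'_s = 2710 mm².
a = (A_s − A'_s) f_y / (0.85 f'_c b) = 1138200/(0.85 × 28.2 × 300) = 158.28 mm.
c = a/β₁ = 158.28/0.849 = 186.43 mm; ε'_s = 0.003(c − d')/c = 0.0023 ≥ f_y/E_s = 0.0021, so compression steel does yield.
M_n = (A_s − A'_s) f_y (d − a/2) + A'_s f_y (d − d') = [1138200 × (740 − 79.14) + 512400 × (740 − 42)] × 10⁻⁶ = 752.19 + 357.66 = 1109.85 kN·m.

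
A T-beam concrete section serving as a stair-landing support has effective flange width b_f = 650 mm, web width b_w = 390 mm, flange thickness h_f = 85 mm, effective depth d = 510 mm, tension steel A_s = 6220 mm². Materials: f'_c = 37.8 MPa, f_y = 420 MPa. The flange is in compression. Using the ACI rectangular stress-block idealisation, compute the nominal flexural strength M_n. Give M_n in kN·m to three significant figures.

M_n ≈ 1160 kN·m

Tension: T = A_s f_y = 6220 × 420 = 2612400 N.
Try a within the flange: a = T/(0.85 f'_c b_f) = 2612400/(0.85 × 37.8 × 650) = 125.09 mm.
a = 125.09 > h_f = 85 mm: the block extends into the web. Split into flange-overhang and web parts.
C_f = 0.85 f'_c (b_f − b_w) h_f = 0.85 × 37.8 × (650 − 390) × 85 = 710073 N.
Remaining web compression depth: a_w = (T − C_f)/(0.85 f'_c b_w) = (2612400 − 710073)/(0.85 × 37.8 × 390) = 151.81 mm.
M_n = C_f(d − h_f/2) + (T − C_f)(d − a_w/2) = 710073 × (510 − 42.5) + 1902327 × (510 − 75.905) = 331.96 + 825.79 = 1157.75 × 10⁶ N·mm.
M_n = 1157.75 kN·m.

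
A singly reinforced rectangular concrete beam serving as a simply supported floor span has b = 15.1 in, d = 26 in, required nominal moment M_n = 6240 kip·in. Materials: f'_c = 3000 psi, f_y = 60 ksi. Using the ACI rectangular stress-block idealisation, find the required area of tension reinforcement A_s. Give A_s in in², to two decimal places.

A_s ≈ 4.65 in²

From M_n = 0.85 f'_c a b (d − a/2):
a = d − √(d² − 2M_n/(0.85 f'_c b)) = 26 − √(26² − 2 × 6240/(0.85 × 3 × 15.1)) = 7.241 in.
A_s = 0.85 f'_c a b / f_y = 0.85 × 3 × 7.241 × 15.1 / 60 = 4.647 in².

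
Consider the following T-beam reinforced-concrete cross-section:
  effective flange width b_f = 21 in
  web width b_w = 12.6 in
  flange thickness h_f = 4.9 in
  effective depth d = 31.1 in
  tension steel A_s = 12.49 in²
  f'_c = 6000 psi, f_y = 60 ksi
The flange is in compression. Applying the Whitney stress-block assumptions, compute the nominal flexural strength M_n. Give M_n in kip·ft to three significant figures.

M_n ≈ 1710 kip·ft

Tension: T = A_s f_y = 12.49 × 60 = 749.4 kips.
Try a within the flange: a = T/(0.85 f'_c b_f) = 749.4/(0.85 × 6 × 21) = 6.997 in.
a = 6.997 > h_f = 4.9 in: the block extends into the web. Split into flange-overhang and web parts.
C_f = 0.85 f'_c (b_f − b_w) h_f = 0.85 × 6 × (21 − 12.6) × 4.9 = 209.9 kips.
Remaining web compression depth: a_w = (T − C_f)/(0.85 f'_c b_w) = (749.4 − 209.9)/(0.85 × 6 × 12.6) = 8.396 in.
M_n = C_f(d − h_f/2) + (T − C_f)(d − a_w/2) = 209.9 × (31.1 − 2.45) + 539.5 × (31.1 − 4.198) = 6013.6 + 14513.6 = 20527.2 kip·in.
M_n = 20527.2/12 = 1710.60 kip·ft.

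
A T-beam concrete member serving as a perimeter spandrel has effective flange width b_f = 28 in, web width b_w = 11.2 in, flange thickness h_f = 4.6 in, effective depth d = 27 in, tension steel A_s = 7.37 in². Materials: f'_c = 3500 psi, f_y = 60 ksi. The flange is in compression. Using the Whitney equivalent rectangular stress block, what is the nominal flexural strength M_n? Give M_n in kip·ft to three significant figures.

Tension: T = A_s f_y = 7.37 × 60 = 442.2 kips.
Try a within the flange: a = T/(0.85 f'_c b_f) = 442.2/(0.85 × 3.5 × 28) = 5.309 in.
a = 5.309 > h_f = 4.6 in: the block extends into the web. Split into flange-overhang and web parts.
C_f = 0.85 f'_c (b_f − b_w) h_f = 0.85 × 3.5 × (28 − 11.2) × 4.6 = 229.9 kips.
Remaining web compression depth: a_w = (T − C_f)/(0.85 f'_c b_w) = (442.2 − 229.9)/(0.85 × 3.5 × 11.2) = 6.372 in.
M_n = C_f(d − h_f/2) + (T − C_f)(d − a_w/2) = 229.9 × (27 − 2.3) + 212.3 × (27 − 3.186) = 5678.5 + 5055.7 = 10734.2 kip·in.
M_n = 10734.2/12 = 894.52 kip·ft.

M_n ≈ 895 kip·ft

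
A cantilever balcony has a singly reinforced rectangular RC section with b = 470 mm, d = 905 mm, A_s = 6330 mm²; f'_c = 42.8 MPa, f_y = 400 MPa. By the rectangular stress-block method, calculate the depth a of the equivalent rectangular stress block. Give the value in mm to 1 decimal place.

T = A_s f_y = 6330 × 400 = 2532000 N = 2532 kN.
Setting C = 0.85 f'_c a b equal to T: a = 2532000/(0.85 × 42.8 × 470) = 148.1 mm.

a ≈ 148.1 mm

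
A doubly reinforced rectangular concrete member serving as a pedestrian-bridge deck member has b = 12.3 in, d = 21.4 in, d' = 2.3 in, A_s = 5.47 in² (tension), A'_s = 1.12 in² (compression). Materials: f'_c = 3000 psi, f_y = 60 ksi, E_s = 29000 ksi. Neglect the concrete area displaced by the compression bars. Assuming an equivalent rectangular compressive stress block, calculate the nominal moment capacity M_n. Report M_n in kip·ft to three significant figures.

Assume both steels yield.
a = (A_s − A'_s) f_y/(0.85 f'_c b) = (5.47 − 1.12) × 60/(0.85 × 3 × 12.3) = 8.321 in.
c = a/β₁ = 8.321/0.85 = 9.789 in; ε'_s = 0.003(c − d')/c = 0.0023 ≥ ε_y = 0.0021, so the compression steel yields.
M_n = (A_s − A'_s) f_y (d − a/2) + A'_s f_y (d − d') = 261 × (21.4 − 4.1605) + 67.2 × (21.4 − 2.3) = 4499.5 + 1283.5 = 5783.0 kip·in = 5783.0/12 = 481.92 kip·ft.

M_n ≈ 482 kip·ft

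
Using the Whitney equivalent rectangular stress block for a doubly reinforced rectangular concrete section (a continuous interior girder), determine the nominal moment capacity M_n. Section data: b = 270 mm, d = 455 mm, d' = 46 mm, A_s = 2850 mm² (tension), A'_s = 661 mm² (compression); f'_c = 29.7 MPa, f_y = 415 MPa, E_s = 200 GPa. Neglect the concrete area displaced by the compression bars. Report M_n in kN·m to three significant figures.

M_n ≈ 465 kN·m

Assume both tension and compression steel yield.
Net tension couple steel: A_s − A'_s = 2189 mm².
a = (A_s − A'_s) f_y / (0.85 f'_c b) = 908435/(0.85 × 29.7 × 270) = 133.28 mm.
c = a/β₁ = 133.28/0.838 = 159.05 mm; ε'_s = 0.003(c − d')/c = 0.0021 ≥ f_y/E_s = 0.0021, so compression steel does yield.
M_n = (A_s − A'_s) f_y (d − a/2) + A'_s f_y (d − d') = [908435 × (455 − 66.64) + 274315 × (455 − 46)] × 10⁻⁶ = 352.80 + 112.19 = 464.99 kN·m.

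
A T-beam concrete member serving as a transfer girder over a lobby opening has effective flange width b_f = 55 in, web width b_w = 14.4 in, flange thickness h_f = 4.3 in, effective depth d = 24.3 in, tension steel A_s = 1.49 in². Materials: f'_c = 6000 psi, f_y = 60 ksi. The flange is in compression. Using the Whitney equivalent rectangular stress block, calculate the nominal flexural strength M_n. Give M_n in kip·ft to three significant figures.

M_n ≈ 180 kip·ft

Tension: T = A_s f_y = 1.49 × 60 = 89.4 kips.
Try a within the flange: a = T/(0.85 f'_c b_f) = 89.4/(0.85 × 6 × 55) = 0.319 in.
Since a = 0.319 ≤ h_f = 4.3 in, the stress block lies entirely in the flange; analyse as a rectangular beam of width b_f.
M_n = T(d − a/2) = 89.4 × (24.3 − 0.1595) = 2158.2 kip·in.
M_n = 2158.2/12 = 179.85 kip·ft.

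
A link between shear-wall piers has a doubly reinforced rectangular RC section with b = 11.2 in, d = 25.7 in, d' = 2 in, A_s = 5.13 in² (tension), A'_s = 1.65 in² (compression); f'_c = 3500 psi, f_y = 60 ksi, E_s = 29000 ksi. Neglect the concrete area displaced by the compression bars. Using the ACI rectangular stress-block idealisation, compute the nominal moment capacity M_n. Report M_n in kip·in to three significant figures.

M_n ≈ 7060 kip·in

Assume both steels yield.
a = (A_s − A'_s) f_y/(0.85 f'_c b) = (5.13 − 1.65) × 60/(0.85 × 3.5 × 11.2) = 6.267 in.
c = a/β₁ = 6.267/0.85 = 7.373 in; ε'_s = 0.003(c − d')/c = 0.0022 ≥ ε_y = 0.0021, so the compression steel yields.
M_n = (A_s − A'_s) f_y (d − a/2) + A'_s f_y (d − d') = 208.8 × (25.7 − 3.1335) + 99 × (25.7 − 2) = 4711.9 + 2346.3 = 7058.2 kip·in.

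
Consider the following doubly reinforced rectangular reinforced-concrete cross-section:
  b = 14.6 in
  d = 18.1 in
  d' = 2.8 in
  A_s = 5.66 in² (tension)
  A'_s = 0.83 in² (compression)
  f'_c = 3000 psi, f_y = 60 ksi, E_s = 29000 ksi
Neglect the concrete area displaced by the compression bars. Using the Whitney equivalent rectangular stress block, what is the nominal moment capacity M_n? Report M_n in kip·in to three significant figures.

Assume both steels yield.
a = (A_s − A'_s) f_y/(0.85 f'_c b) = (5.66 − 0.83) × 60/(0.85 × 3 × 14.6) = 7.784 in.
c = a/β₁ = 7.784/0.85 = 9.158 in; ε'_s = 0.003(c − d')/c = 0.0021 ≥ ε_y = 0.0021, so the compression steel yields.
M_n = (A_s − A'_s) f_y (d − a/2) + A'_s f_y (d − d') = 289.8 × (18.1 − 3.892) + 49.8 × (18.1 − 2.8) = 4117.5 + 761.9 = 4879.4 kip·in.

M_n ≈ 4880 kip·in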